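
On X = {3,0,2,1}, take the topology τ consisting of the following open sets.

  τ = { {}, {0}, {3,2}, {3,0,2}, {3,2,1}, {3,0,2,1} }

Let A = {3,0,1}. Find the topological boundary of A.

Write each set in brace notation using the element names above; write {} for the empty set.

U open, U⊆A: {}, {0}. int(A) = ⋃ = {0}
X∖A={2}, int(X∖A)={}, hence cl(A)={3,0,2,1}
∂A: remove int from cl → {3,2,1}

{3,2,1}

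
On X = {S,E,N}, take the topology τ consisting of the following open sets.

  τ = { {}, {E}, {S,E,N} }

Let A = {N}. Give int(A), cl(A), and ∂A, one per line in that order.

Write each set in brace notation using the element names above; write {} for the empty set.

interior: largest open inside A is {} (from {})
cl via duality: int({S,E}) = {E}, so X∖{E} = {S,N}
cl∖int = {S,N}

int(A) = {}
cl(A)  = {S,N}
∂A     = {S,N}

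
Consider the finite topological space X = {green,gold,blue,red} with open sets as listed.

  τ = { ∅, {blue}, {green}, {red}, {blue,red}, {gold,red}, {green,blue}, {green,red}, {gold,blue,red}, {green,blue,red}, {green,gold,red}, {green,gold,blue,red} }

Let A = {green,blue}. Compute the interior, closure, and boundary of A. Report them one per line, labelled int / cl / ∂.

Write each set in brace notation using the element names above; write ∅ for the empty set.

open subsets of A: ∅, {green}, {blue}, {green,blue}; so int(A) = {green,blue}
closure: X∖int(X∖A) = X∖{gold,red} = {green,blue}
∂A = {green,blue} minus {green,blue} = ∅

int(A) = {green,blue}
cl(A)  = {green,blue}
∂A     = ∅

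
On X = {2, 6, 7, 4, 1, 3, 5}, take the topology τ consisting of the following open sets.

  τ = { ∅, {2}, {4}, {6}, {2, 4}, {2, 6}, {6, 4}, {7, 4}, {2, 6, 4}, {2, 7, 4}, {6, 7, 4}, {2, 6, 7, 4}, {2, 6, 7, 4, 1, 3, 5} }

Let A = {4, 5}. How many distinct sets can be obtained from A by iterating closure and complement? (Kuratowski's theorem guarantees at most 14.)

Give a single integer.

closure: X∖int(X∖A) = X∖{2, 6} = {7, 4, 1, 3, 5}
Let k=closure and c=complement:
  1. A     = {4, 5}
  2. kA    = {7, 4, 1, 3, 5}
  3. cA    = {2, 6, 7, 1, 3}
  4. ckA   = {2, 6}
  5. kcA   = {2, 6, 7, 1, 3, 5}
  6. kckA  = {2, 6, 1, 3, 5}
  7. ckcA  = {4}
  8. ckckA = {7, 4}
— saturated at 8

8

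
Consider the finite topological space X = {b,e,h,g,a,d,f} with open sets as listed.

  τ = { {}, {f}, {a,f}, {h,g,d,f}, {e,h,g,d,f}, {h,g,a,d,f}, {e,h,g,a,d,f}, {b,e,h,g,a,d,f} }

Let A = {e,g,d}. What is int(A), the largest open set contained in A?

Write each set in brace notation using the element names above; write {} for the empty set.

{}

interior: largest open inside A is {} (from {})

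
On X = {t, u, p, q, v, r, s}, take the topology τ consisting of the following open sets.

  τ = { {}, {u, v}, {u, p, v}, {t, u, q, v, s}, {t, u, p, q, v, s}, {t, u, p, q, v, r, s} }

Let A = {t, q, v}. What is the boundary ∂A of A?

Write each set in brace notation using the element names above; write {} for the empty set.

U open, U⊆A: {}. int(A) = ⋃ = {}
X∖A={u, p, r, s}, int(X∖A)={}, hence cl(A)={t, u, p, q, v, r, s}
∂A: remove int from cl → {t, u, p, q, v, r, s}

{t, u, p, q, v, r, s}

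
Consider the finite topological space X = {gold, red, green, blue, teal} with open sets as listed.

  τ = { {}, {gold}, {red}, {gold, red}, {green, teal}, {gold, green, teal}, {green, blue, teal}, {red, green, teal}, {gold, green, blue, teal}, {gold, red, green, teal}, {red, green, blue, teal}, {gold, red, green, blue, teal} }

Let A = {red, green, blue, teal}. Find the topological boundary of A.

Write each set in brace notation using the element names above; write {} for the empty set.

interior: largest open inside A is {red, green, blue, teal} (from {}, {red}, {green, teal}, {red, green, teal}, {green, blue, teal}, {red, green, blue, teal})
cl via duality: int({gold}) = {gold}, so X∖{gold} = {red, green, blue, teal}
cl∖int = {}

{}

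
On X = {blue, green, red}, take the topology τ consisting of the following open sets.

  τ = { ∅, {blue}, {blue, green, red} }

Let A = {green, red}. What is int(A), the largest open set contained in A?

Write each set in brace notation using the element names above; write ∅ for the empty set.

∅

opens ⊆ A: ∅; union → int = ∅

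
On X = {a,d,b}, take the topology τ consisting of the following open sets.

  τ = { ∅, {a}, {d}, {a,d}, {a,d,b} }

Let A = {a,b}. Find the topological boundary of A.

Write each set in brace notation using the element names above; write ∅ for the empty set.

{b}

U open, U⊆A: ∅, {a}. int(A) = ⋃ = {a}
X∖A={d}, int(X∖A)={d}, hence cl(A)={a,b}
∂A: remove int from cl → {b}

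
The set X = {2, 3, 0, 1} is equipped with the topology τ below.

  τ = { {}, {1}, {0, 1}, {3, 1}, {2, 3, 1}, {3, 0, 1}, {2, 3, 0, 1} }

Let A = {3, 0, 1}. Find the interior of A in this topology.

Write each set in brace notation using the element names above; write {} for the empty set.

{3, 0, 1}

open subsets of A: {}, {1}, {0, 1}, {3, 1}, {3, 0, 1}; so int(A) = {3, 0, 1}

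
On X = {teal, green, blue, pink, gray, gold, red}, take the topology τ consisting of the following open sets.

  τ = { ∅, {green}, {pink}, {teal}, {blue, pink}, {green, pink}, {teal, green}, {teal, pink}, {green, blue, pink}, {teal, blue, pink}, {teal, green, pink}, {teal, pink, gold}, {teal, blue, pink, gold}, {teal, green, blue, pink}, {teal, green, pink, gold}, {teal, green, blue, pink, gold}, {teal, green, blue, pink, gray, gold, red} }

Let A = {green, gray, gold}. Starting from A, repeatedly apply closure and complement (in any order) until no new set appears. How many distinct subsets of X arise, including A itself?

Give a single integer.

complement {teal, blue, pink, red}; its interior {teal, blue, pink}; cl(A) = X∖{teal, blue, pink} = {green, gray, gold, red}
With k = closure, c = complement:
  1. A     = {green, gray, gold}
  2. kA    = {green, gray, gold, red}
  3. cA    = {teal, blue, pink, red}
  4. ckA   = {teal, blue, pink}
  5. kcA   = {teal, blue, pink, gray, gold, red}
  6. ckcA  = {green}
  7. kckcA = {green, gray, red}
  8. ckckcA = {teal, blue, pink, gold}
k, c of each give nothing new

8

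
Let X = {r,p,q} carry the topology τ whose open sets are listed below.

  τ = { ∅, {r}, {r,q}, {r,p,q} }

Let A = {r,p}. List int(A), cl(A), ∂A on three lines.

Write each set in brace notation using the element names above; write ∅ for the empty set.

open subsets of A: ∅, {r}; so int(A) = {r}
closure: X∖int(X∖A) = X∖∅ = {r,p,q}
∂A = {r,p,q} minus {r} = {p,q}

int(A) = {r}
cl(A)  = {r,p,q}
∂A     = {p,q}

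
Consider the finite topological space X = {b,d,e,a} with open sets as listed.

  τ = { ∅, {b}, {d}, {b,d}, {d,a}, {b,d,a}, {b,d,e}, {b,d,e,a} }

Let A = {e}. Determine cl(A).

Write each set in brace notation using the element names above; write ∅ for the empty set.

cl via duality: int({b,d,a}) = {b,d,a}, so X∖{b,d,a} = {e}

{e}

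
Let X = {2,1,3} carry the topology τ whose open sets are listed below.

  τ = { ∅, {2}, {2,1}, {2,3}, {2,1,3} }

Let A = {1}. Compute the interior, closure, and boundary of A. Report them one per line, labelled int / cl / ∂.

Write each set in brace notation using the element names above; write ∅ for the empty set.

open subsets of A: ∅; so int(A) = ∅
closure: X∖int(X∖A) = X∖{2,3} = {1}
∂A = {1} minus ∅ = {1}

int(A) = ∅
cl(A)  = {1}
∂A     = {1}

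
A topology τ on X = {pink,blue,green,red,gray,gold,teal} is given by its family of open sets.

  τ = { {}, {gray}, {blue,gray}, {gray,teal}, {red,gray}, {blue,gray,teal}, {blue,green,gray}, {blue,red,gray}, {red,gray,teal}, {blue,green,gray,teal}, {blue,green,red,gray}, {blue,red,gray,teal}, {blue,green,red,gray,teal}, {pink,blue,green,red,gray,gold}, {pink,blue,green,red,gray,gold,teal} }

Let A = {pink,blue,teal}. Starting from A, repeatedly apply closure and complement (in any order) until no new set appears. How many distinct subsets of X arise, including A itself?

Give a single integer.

X∖A={green,red,gray,gold}, int(X∖A)={red,gray}, hence cl(A)={pink,blue,green,gold,teal}
Orbit (k=closure, c=complement):
  1. A     = {pink,blue,teal}
  2. kA    = {pink,blue,green,gold,teal}
  3. cA    = {green,red,gray,gold}
  4. ckA   = {red,gray}
  5. kcA   = {pink,blue,green,red,gray,gold,teal}
  6. ckcA  = {}
(closed under both — stop)

6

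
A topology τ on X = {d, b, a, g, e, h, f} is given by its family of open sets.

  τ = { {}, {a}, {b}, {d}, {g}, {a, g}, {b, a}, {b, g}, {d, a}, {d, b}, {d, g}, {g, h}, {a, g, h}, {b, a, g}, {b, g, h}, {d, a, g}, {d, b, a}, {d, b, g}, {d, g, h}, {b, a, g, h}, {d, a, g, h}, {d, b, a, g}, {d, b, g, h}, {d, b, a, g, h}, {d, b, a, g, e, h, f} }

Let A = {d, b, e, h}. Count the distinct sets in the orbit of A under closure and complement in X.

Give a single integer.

X∖A={a, g, f}, int(X∖A)={a, g}, hence cl(A)={d, b, e, h, f}
Orbit (k=closure, c=complement):
  1. A     = {d, b, e, h}
  2. kA    = {d, b, e, h, f}
  3. cA    = {a, g, f}
  4. ckA   = {a, g}
  5. kcA   = {a, g, e, h, f}
  6. ckcA  = {d, b}
  7. kckcA = {d, b, e, f}
  8. ckckcA = {a, g, h}
(closed under both — stop)

8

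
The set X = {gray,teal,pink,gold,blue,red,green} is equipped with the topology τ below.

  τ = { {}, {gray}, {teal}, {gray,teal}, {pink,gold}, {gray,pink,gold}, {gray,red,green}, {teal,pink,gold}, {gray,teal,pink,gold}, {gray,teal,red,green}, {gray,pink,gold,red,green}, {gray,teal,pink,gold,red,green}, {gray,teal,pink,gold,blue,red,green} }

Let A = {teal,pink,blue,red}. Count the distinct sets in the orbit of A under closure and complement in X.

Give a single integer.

12

closure: X∖int(X∖A) = X∖{gray} = {teal,pink,gold,blue,red,green}
Let k=closure and c=complement:
  1. A     = {teal,pink,blue,red}
  2. kA    = {teal,pink,gold,blue,red,green}
  3. cA    = {gray,gold,green}
  4. ckA   = {gray}
  5. kcA   = {gray,pink,gold,blue,red,green}
  6. kckA  = {gray,blue,red,green}
  7. ckcA  = {teal}
  8. ckckA = {teal,pink,gold}
  9. kckcA = {teal,blue}
  10. kckckA = {teal,pink,gold,blue}
  11. ckckcA = {gray,pink,gold,red,green}
  12. ckckckA = {gray,red,green}
— saturated at 12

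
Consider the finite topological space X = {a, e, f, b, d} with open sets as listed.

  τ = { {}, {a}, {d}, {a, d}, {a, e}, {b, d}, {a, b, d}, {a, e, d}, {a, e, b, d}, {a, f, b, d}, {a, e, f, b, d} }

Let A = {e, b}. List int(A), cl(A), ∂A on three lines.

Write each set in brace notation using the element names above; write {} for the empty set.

int(A) = {}
cl(A)  = {e, f, b}
∂A     = {e, f, b}

U open, U⊆A: {}. int(A) = ⋃ = {}
X∖A={a, f, d}, int(X∖A)={a, d}, hence cl(A)={e, f, b}
∂A: remove int from cl → {e, f, b}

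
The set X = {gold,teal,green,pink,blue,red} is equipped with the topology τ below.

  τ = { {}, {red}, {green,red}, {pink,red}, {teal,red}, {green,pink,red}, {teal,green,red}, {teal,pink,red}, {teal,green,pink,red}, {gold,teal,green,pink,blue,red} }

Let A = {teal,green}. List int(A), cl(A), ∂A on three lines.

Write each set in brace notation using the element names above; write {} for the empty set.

opens ⊆ A: {}; union → int = {}
complement {gold,pink,blue,red}; its interior {pink,red}; cl(A) = X∖{pink,red} = {gold,teal,green,blue}
boundary = {gold,teal,green,blue} ∖ {} = {gold,teal,green,blue}

int(A) = {}
cl(A)  = {gold,teal,green,blue}
∂A     = {gold,teal,green,blue}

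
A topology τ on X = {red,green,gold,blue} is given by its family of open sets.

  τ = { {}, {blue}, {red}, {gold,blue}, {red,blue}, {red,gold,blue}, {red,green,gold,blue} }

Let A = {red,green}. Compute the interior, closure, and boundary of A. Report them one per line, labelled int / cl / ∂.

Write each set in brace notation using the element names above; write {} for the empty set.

opens ⊆ A: {}, {red}; union → int = {red}
complement {gold,blue}; its interior {gold,blue}; cl(A) = X∖{gold,blue} = {red,green}
boundary = {red,green} ∖ {red} = {green}

int(A) = {red}
cl(A)  = {red,green}
∂A     = {green}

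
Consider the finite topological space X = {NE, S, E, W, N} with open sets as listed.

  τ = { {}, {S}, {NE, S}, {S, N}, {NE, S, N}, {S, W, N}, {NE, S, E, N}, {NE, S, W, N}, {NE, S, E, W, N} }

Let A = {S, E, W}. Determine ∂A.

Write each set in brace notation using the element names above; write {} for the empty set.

U open, U⊆A: {}, {S}. int(A) = ⋃ = {S}
X∖A={NE, N}, int(X∖A)={}, hence cl(A)={NE, S, E, W, N}
∂A: remove int from cl → {NE, E, W, N}

{NE, E, W, N}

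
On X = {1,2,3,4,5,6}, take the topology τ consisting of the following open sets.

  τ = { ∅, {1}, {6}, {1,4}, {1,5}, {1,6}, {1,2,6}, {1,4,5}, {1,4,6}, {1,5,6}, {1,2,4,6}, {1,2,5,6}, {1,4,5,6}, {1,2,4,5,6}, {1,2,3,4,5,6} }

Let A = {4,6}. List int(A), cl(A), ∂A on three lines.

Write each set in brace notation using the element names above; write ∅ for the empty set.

interior: largest open inside A is {6} (from ∅, {6})
cl via duality: int({1,2,3,5}) = {1,5}, so X∖{1,5} = {2,3,4,6}
cl∖int = {2,3,4}

int(A) = {6}
cl(A)  = {2,3,4,6}
∂A     = {2,3,4}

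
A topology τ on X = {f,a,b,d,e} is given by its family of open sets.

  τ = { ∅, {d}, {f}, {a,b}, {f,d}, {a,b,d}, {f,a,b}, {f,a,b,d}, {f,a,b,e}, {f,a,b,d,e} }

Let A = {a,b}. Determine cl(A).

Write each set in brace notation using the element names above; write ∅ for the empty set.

cl via duality: int({f,d,e}) = {f,d}, so X∖{f,d} = {a,b,e}

{a,b,e}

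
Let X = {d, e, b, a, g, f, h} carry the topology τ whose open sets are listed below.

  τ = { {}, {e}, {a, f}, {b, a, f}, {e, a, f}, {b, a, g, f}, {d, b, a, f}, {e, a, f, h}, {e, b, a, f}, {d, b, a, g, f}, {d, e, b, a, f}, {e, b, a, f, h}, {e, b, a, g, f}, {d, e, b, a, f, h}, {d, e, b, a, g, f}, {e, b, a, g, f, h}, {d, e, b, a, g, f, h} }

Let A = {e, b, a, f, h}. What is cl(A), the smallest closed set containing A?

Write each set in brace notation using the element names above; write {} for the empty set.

{d, e, b, a, g, f, h}

closure: X∖int(X∖A) = X∖{} = {d, e, b, a, g, f, h}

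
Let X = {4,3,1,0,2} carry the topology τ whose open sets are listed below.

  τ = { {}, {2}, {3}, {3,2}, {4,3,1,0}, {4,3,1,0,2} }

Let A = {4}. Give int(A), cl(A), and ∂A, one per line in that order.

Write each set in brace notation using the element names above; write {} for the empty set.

int(A) = {}
cl(A)  = {4,1,0}
∂A     = {4,1,0}

U open, U⊆A: {}. int(A) = ⋃ = {}
X∖A={3,1,0,2}, int(X∖A)={3,2}, hence cl(A)={4,1,0}
∂A: remove int from cl → {4,1,0}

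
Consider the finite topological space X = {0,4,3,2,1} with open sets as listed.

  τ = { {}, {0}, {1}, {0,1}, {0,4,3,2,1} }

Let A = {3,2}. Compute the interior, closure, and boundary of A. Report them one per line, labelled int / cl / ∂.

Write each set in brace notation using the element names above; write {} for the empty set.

int(A) = {}
cl(A)  = {4,3,2}
∂A     = {4,3,2}

opens ⊆ A: {}; union → int = {}
complement {0,4,1}; its interior {0,1}; cl(A) = X∖{0,1} = {4,3,2}
boundary = {4,3,2} ∖ {} = {4,3,2}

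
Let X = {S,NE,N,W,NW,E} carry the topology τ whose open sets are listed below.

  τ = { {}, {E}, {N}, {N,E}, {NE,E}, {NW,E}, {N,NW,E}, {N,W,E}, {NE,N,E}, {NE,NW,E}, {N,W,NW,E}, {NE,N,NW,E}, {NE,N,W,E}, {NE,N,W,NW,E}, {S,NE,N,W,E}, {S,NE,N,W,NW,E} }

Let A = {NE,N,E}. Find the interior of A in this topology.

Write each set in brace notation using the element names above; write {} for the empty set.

{NE,N,E}

U open, U⊆A: {}, {N}, {E}, {NE,E}, {N,E}, {NE,N,E}. int(A) = ⋃ = {NE,N,E}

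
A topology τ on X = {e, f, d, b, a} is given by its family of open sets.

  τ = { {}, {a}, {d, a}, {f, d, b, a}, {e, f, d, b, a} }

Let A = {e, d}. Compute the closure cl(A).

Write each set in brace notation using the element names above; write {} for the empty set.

{e, f, d, b}

closure: X∖int(X∖A) = X∖{a} = {e, f, d, b}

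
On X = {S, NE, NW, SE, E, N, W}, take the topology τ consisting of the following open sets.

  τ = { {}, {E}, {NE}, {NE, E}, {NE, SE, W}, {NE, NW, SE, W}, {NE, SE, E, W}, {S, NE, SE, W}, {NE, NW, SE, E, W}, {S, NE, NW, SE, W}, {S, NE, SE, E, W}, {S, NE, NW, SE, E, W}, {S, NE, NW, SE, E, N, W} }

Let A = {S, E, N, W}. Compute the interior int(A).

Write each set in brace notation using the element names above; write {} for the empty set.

{E}

opens ⊆ A: {}, {E}; union → int = {E}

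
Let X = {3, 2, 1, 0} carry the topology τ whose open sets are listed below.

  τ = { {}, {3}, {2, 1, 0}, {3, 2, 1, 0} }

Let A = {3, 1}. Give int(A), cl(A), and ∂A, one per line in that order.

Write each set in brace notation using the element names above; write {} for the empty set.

U open, U⊆A: {}, {3}. int(A) = ⋃ = {3}
X∖A={2, 0}, int(X∖A)={}, hence cl(A)={3, 2, 1, 0}
∂A: remove int from cl → {2, 1, 0}

int(A) = {3}
cl(A)  = {3, 2, 1, 0}
∂A     = {2, 1, 0}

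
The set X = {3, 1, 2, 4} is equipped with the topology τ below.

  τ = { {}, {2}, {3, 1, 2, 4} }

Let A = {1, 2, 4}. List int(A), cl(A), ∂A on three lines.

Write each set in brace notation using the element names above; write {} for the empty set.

int(A) = {2}
cl(A)  = {3, 1, 2, 4}
∂A     = {3, 1, 4}

opens ⊆ A: {}, {2}; union → int = {2}
complement {3}; its interior {}; cl(A) = X∖{} = {3, 1, 2, 4}
boundary = {3, 1, 2, 4} ∖ {2} = {3, 1, 4}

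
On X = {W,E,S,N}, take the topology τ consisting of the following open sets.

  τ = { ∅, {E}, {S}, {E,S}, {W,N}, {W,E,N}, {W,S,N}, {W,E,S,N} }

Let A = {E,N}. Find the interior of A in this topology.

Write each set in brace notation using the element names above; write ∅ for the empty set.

interior: largest open inside A is {E} (from ∅, {E})

{E}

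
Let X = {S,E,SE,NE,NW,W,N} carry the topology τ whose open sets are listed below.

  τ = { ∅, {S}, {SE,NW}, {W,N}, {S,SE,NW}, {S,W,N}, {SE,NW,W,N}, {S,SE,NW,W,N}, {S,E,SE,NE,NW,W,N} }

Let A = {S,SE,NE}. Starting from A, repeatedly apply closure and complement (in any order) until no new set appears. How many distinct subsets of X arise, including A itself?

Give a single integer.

10

complement {E,NW,W,N}; its interior {W,N}; cl(A) = X∖{W,N} = {S,E,SE,NE,NW}
With k = closure, c = complement:
  1. A     = {S,SE,NE}
  2. kA    = {S,E,SE,NE,NW}
  3. cA    = {E,NW,W,N}
  4. ckA   = {W,N}
  5. kcA   = {E,SE,NE,NW,W,N}
  6. kckA  = {E,NE,W,N}
  7. ckcA  = {S}
  8. ckckA = {S,SE,NW}
  9. kckcA = {S,E,NE}
  10. ckckcA = {SE,NW,W,N}
k, c of each give nothing new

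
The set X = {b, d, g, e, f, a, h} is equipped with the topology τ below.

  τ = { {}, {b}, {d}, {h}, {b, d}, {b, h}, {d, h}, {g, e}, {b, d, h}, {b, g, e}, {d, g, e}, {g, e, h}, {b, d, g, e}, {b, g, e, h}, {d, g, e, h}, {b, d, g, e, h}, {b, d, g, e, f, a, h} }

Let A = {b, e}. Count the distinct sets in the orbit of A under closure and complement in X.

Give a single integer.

cl via duality: int({d, g, f, a, h}) = {d, h}, so X∖{d, h} = {b, g, e, f, a}
Write k for closure, c for complement:
  1. A     = {b, e}
  2. kA    = {b, g, e, f, a}
  3. cA    = {d, g, f, a, h}
  4. ckA   = {d, h}
  5. kcA   = {d, g, e, f, a, h}
  6. kckA  = {d, f, a, h}
  7. ckcA  = {b}
  8. ckckA = {b, g, e}
  9. kckcA = {b, f, a}
  10. ckckcA = {d, g, e, h}
applying k or c yields no new set

10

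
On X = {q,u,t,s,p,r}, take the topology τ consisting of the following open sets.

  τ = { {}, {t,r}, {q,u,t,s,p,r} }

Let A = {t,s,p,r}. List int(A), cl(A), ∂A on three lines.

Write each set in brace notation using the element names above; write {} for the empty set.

int(A) = {t,r}
cl(A)  = {q,u,t,s,p,r}
∂A     = {q,u,s,p}

interior: largest open inside A is {t,r} (from {}, {t,r})
cl via duality: int({q,u}) = {}, so X∖{} = {q,u,t,s,p,r}
cl∖int = {q,u,s,p}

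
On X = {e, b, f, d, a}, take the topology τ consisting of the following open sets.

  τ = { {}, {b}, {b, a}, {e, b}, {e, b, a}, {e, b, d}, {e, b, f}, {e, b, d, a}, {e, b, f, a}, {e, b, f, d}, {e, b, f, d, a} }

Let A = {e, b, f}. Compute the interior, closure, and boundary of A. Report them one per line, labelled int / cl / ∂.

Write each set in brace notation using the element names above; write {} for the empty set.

open subsets of A: {}, {b}, {e, b}, {e, b, f}; so int(A) = {e, b, f}
closure: X∖int(X∖A) = X∖{} = {e, b, f, d, a}
∂A = {e, b, f, d, a} minus {e, b, f} = {d, a}

int(A) = {e, b, f}
cl(A)  = {e, b, f, d, a}
∂A     = {d, a}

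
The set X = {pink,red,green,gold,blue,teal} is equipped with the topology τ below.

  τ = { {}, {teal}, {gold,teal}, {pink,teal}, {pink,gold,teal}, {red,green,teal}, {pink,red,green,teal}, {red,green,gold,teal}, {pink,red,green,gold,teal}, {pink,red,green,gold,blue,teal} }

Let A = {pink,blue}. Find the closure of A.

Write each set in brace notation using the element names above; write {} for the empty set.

{pink,blue}

X∖A={red,green,gold,teal}, int(X∖A)={red,green,gold,teal}, hence cl(A)={pink,blue}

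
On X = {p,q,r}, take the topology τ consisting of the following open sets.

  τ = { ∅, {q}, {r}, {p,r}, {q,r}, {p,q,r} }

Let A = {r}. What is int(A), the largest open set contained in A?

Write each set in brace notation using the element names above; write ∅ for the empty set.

{r}

open subsets of A: ∅, {r}; so int(A) = {r}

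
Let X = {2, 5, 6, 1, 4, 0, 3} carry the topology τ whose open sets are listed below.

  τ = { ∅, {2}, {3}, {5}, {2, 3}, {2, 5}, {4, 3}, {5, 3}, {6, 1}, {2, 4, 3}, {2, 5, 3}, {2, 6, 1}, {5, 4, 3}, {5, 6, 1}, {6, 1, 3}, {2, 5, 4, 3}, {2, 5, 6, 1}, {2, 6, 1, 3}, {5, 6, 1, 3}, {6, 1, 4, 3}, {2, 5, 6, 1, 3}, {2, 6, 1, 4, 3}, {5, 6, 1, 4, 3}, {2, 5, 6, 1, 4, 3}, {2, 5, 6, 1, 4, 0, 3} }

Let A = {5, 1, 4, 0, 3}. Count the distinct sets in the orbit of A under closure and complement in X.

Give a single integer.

10

closure: X∖int(X∖A) = X∖{2} = {5, 6, 1, 4, 0, 3}
Let k=closure and c=complement:
  1. A     = {5, 1, 4, 0, 3}
  2. kA    = {5, 6, 1, 4, 0, 3}
  3. cA    = {2, 6}
  4. ckA   = {2}
  5. kcA   = {2, 6, 1, 0}
  6. kckA  = {2, 0}
  7. ckcA  = {5, 4, 3}
  8. ckckA = {5, 6, 1, 4, 3}
  9. kckcA = {5, 4, 0, 3}
  10. ckckcA = {2, 6, 1}
— saturated at 10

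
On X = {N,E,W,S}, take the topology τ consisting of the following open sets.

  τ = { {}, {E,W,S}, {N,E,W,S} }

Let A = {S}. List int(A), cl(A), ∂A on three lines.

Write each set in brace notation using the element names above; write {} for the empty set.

opens ⊆ A: {}; union → int = {}
complement {N,E,W}; its interior {}; cl(A) = X∖{} = {N,E,W,S}
boundary = {N,E,W,S} ∖ {} = {N,E,W,S}

int(A) = {}
cl(A)  = {N,E,W,S}
∂A     = {N,E,W,S}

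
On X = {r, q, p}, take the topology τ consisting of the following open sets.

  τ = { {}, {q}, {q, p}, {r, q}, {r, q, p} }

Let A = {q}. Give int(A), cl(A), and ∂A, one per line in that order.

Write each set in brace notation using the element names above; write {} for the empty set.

int(A) = {q}
cl(A)  = {r, q, p}
∂A     = {r, p}

U open, U⊆A: {}, {q}. int(A) = ⋃ = {q}
X∖A={r, p}, int(X∖A)={}, hence cl(A)={r, q, p}
∂A: remove int from cl → {r, p}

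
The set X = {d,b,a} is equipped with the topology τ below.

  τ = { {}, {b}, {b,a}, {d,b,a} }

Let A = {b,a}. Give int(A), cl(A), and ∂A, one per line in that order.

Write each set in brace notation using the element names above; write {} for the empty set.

int(A) = {b,a}
cl(A)  = {d,b,a}
∂A     = {d}

interior: largest open inside A is {b,a} (from {}, {b}, {b,a})
cl via duality: int({d}) = {}, so X∖{} = {d,b,a}
cl∖int = {d}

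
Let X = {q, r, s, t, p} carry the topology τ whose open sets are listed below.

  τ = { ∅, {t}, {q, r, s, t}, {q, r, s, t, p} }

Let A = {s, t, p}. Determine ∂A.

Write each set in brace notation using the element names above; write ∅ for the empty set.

{q, r, s, p}

U open, U⊆A: ∅, {t}. int(A) = ⋃ = {t}
X∖A={q, r}, int(X∖A)=∅, hence cl(A)={q, r, s, t, p}
∂A: remove int from cl → {q, r, s, p}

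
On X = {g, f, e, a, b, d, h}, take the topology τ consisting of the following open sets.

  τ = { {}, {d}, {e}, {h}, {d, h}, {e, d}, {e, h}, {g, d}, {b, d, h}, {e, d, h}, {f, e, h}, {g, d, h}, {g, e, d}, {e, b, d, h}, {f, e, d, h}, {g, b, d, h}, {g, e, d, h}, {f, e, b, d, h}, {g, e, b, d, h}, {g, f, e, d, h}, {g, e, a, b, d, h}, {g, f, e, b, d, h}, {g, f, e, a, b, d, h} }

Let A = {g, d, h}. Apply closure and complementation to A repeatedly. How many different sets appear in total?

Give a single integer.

complement {f, e, a, b}; its interior {e}; cl(A) = X∖{e} = {g, f, a, b, d, h}
With k = closure, c = complement:
  1. A     = {g, d, h}
  2. kA    = {g, f, a, b, d, h}
  3. cA    = {f, e, a, b}
  4. ckA   = {e}
  5. kckA  = {f, e, a}
  6. ckckA = {g, b, d, h}
k, c of each give nothing new

6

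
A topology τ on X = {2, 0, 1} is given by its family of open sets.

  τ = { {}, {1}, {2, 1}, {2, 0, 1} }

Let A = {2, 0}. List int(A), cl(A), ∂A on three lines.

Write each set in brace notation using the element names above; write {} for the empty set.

int(A) = {}
cl(A)  = {2, 0}
∂A     = {2, 0}

U open, U⊆A: {}. int(A) = ⋃ = {}
X∖A={1}, int(X∖A)={1}, hence cl(A)={2, 0}
∂A: remove int from cl → {2, 0}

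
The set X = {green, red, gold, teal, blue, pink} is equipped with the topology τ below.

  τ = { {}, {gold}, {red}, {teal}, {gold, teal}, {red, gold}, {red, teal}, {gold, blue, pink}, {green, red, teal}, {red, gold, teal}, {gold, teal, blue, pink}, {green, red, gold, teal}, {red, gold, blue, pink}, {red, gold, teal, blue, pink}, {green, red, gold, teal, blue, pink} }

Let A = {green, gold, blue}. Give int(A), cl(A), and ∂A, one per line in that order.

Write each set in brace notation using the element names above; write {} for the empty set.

int(A) = {gold}
cl(A)  = {green, gold, blue, pink}
∂A     = {green, blue, pink}

U open, U⊆A: {}, {gold}. int(A) = ⋃ = {gold}
X∖A={red, teal, pink}, int(X∖A)={red, teal}, hence cl(A)={green, gold, blue, pink}
∂A: remove int from cl → {green, blue, pink}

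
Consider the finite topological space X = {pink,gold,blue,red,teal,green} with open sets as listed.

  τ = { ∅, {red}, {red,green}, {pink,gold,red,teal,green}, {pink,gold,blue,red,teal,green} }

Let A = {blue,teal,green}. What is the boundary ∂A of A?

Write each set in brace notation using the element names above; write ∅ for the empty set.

{pink,gold,blue,teal,green}

opens ⊆ A: ∅; union → int = ∅
complement {pink,gold,red}; its interior {red}; cl(A) = X∖{red} = {pink,gold,blue,teal,green}
boundary = {pink,gold,blue,teal,green} ∖ ∅ = {pink,gold,blue,teal,green}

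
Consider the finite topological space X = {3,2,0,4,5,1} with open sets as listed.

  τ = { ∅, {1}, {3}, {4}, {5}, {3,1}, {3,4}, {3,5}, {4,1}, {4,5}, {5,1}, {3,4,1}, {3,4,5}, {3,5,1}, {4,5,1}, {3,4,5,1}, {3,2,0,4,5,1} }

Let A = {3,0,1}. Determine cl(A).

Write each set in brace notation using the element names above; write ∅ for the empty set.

{3,2,0,1}

complement {2,4,5}; its interior {4,5}; cl(A) = X∖{4,5} = {3,2,0,1}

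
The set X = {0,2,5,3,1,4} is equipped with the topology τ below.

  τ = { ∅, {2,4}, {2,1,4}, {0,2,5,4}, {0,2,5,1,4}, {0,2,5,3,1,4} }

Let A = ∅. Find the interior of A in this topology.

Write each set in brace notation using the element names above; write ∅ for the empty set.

interior: largest open inside A is ∅ (from ∅)

∅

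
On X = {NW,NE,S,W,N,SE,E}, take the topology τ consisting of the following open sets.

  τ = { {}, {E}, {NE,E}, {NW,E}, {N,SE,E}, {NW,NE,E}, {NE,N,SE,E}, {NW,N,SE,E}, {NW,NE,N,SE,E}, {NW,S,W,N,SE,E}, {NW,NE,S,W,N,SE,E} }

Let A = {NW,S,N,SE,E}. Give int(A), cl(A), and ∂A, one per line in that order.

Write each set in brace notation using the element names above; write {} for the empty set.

U open, U⊆A: {}, {E}, {NW,E}, {N,SE,E}, {NW,N,SE,E}. int(A) = ⋃ = {NW,N,SE,E}
X∖A={NE,W}, int(X∖A)={}, hence cl(A)={NW,NE,S,W,N,SE,E}
∂A: remove int from cl → {NE,S,W}

int(A) = {NW,N,SE,E}
cl(A)  = {NW,NE,S,W,N,SE,E}
∂A     = {NE,S,W}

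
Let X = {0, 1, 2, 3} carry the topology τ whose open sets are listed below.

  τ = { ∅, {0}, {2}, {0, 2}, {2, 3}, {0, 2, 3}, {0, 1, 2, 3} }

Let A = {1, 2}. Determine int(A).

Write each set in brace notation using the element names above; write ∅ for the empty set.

{2}

opens ⊆ A: ∅, {2}; union → int = {2}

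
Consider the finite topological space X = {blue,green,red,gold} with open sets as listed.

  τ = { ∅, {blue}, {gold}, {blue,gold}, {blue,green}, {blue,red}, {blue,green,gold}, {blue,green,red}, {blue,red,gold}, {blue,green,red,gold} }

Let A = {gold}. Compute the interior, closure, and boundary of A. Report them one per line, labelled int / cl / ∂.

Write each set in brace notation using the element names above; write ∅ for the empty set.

open subsets of A: ∅, {gold}; so int(A) = {gold}
closure: X∖int(X∖A) = X∖{blue,green,red} = {gold}
∂A = {gold} minus {gold} = ∅

int(A) = {gold}
cl(A)  = {gold}
∂A     = ∅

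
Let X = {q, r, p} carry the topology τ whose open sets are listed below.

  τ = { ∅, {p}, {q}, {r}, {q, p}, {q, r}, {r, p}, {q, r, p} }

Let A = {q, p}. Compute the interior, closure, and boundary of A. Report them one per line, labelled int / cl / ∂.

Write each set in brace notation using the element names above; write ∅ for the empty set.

int(A) = {q, p}
cl(A)  = {q, p}
∂A     = ∅

U open, U⊆A: ∅, {q}, {p}, {q, p}. int(A) = ⋃ = {q, p}
X∖A={r}, int(X∖A)={r}, hence cl(A)={q, p}
∂A: remove int from cl → ∅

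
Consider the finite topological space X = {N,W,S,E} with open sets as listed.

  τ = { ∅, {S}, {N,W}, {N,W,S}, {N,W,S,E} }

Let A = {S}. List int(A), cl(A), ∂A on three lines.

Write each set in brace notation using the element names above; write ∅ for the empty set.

U open, U⊆A: ∅, {S}. int(A) = ⋃ = {S}
X∖A={N,W,E}, int(X∖A)={N,W}, hence cl(A)={S,E}
∂A: remove int from cl → {E}

int(A) = {S}
cl(A)  = {S,E}
∂A     = {E}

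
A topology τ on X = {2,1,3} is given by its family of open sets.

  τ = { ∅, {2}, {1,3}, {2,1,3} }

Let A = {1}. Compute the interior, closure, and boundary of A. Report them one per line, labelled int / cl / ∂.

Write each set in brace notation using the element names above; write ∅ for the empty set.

opens ⊆ A: ∅; union → int = ∅
complement {2,3}; its interior {2}; cl(A) = X∖{2} = {1,3}
boundary = {1,3} ∖ ∅ = {1,3}

int(A) = ∅
cl(A)  = {1,3}
∂A     = {1,3}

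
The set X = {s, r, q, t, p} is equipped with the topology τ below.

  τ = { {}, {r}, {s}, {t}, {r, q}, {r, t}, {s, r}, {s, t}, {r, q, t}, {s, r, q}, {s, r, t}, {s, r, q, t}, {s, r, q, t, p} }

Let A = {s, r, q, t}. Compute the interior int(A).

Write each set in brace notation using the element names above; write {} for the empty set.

{s, r, q, t}

U open, U⊆A: {}, {t}, {r}, {s}, {r, q}, {r, t}, {s, r}, {s, t}, {s, r, q}, {r, q, t}, {s, r, t}, {s, r, q, t}. int(A) = ⋃ = {s, r, q, t}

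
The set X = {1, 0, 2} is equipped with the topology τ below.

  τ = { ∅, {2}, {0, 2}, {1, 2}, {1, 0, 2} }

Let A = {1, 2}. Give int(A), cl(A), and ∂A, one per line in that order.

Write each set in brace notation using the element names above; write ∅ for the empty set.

int(A) = {1, 2}
cl(A)  = {1, 0, 2}
∂A     = {0}

open subsets of A: ∅, {2}, {1, 2}; so int(A) = {1, 2}
closure: X∖int(X∖A) = X∖∅ = {1, 0, 2}
∂A = {1, 0, 2} minus {1, 2} = {0}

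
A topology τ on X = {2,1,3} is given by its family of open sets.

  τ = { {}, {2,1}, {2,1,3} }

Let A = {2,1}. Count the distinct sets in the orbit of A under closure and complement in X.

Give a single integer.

4

complement {3}; its interior {}; cl(A) = X∖{} = {2,1,3}
With k = closure, c = complement:
  1. A     = {2,1}
  2. kA    = {2,1,3}
  3. cA    = {3}
  4. ckA   = {}
k, c of each give nothing new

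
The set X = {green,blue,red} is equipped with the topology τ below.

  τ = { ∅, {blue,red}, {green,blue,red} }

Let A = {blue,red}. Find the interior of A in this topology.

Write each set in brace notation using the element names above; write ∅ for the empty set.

opens ⊆ A: ∅, {blue,red}; union → int = {blue,red}

{blue,red}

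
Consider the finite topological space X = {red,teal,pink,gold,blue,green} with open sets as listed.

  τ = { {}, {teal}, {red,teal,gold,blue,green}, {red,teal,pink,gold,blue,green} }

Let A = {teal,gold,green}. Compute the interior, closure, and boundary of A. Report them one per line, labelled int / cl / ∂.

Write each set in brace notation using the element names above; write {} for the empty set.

int(A) = {teal}
cl(A)  = {red,teal,pink,gold,blue,green}
∂A     = {red,pink,gold,blue,green}

opens ⊆ A: {}, {teal}; union → int = {teal}
complement {red,pink,blue}; its interior {}; cl(A) = X∖{} = {red,teal,pink,gold,blue,green}
boundary = {red,teal,pink,gold,blue,green} ∖ {teal} = {red,pink,gold,blue,green}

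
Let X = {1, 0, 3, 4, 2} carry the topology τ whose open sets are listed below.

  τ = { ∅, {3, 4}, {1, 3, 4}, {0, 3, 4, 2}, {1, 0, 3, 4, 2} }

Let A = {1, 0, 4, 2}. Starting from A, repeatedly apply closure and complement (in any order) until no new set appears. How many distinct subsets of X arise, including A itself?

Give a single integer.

4

closure: X∖int(X∖A) = X∖∅ = {1, 0, 3, 4, 2}
Let k=closure and c=complement:
  1. A     = {1, 0, 4, 2}
  2. kA    = {1, 0, 3, 4, 2}
  3. cA    = {3}
  4. ckA   = ∅
— saturated at 4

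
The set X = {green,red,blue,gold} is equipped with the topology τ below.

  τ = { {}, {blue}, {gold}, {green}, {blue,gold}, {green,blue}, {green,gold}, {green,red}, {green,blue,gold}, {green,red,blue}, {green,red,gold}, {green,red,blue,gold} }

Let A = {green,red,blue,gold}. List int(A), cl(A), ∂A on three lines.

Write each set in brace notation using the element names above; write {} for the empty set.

interior: largest open inside A is {green,red,blue,gold} (from {}, {gold}, {green}, {blue}, {green,gold}, {blue,gold}, {green,blue}, {green,red}, {green,blue,gold}, {green,red,gold}, {green,red,blue}, {green,red,blue,gold})
cl via duality: int({}) = {}, so X∖{} = {green,red,blue,gold}
cl∖int = {}

int(A) = {green,red,blue,gold}
cl(A)  = {green,red,blue,gold}
∂A     = {}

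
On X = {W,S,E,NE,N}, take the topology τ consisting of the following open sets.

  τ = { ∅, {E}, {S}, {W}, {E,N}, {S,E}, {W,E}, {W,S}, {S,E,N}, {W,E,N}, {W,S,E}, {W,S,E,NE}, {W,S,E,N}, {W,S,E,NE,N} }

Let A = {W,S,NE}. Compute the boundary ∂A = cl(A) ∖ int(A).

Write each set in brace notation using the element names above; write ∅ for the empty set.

{NE}

opens ⊆ A: ∅, {S}, {W}, {W,S}; union → int = {W,S}
complement {E,N}; its interior {E,N}; cl(A) = X∖{E,N} = {W,S,NE}
boundary = {W,S,NE} ∖ {W,S} = {NE}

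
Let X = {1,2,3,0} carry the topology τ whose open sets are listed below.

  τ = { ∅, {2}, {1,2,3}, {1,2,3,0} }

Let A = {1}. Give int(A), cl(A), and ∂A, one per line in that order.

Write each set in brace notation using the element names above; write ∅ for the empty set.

int(A) = ∅
cl(A)  = {1,3,0}
∂A     = {1,3,0}

U open, U⊆A: ∅. int(A) = ⋃ = ∅
X∖A={2,3,0}, int(X∖A)={2}, hence cl(A)={1,3,0}
∂A: remove int from cl → {1,3,0}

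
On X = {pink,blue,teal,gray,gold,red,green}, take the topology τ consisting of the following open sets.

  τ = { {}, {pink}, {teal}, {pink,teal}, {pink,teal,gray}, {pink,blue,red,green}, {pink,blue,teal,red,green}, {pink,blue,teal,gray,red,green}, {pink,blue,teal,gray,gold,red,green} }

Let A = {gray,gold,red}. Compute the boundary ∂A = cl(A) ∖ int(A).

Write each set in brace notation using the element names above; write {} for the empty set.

{blue,gray,gold,red,green}

U open, U⊆A: {}. int(A) = ⋃ = {}
X∖A={pink,blue,teal,green}, int(X∖A)={pink,teal}, hence cl(A)={blue,gray,gold,red,green}
∂A: remove int from cl → {blue,gray,gold,red,green}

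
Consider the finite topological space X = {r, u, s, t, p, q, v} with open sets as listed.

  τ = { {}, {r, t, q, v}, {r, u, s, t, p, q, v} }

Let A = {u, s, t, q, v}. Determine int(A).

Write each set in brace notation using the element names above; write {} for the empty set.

{}

interior: largest open inside A is {} (from {})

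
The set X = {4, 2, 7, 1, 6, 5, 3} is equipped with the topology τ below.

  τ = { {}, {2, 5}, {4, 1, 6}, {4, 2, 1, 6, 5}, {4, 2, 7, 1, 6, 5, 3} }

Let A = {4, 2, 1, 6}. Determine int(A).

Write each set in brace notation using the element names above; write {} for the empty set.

{4, 1, 6}

interior: largest open inside A is {4, 1, 6} (from {}, {4, 1, 6})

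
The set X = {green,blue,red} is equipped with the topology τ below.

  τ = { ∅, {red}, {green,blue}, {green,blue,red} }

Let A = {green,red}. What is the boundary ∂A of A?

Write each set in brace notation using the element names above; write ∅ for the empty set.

{green,blue}

interior: largest open inside A is {red} (from ∅, {red})
cl via duality: int({blue}) = ∅, so X∖∅ = {green,blue,red}
cl∖int = {green,blue}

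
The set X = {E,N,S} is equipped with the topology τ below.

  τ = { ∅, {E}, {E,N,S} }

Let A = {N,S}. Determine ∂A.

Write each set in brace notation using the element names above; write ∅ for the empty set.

{N,S}

opens ⊆ A: ∅; union → int = ∅
complement {E}; its interior {E}; cl(A) = X∖{E} = {N,S}
boundary = {N,S} ∖ ∅ = {N,S}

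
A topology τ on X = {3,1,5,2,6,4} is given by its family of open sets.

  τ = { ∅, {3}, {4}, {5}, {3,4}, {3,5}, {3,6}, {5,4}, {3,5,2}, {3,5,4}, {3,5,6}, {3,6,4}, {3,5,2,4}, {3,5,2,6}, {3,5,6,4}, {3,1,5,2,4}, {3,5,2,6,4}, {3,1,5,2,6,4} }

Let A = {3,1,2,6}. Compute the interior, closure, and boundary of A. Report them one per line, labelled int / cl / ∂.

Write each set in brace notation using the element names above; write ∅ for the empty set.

open subsets of A: ∅, {3}, {3,6}; so int(A) = {3,6}
closure: X∖int(X∖A) = X∖{5,4} = {3,1,2,6}
∂A = {3,1,2,6} minus {3,6} = {1,2}

int(A) = {3,6}
cl(A)  = {3,1,2,6}
∂A     = {1,2}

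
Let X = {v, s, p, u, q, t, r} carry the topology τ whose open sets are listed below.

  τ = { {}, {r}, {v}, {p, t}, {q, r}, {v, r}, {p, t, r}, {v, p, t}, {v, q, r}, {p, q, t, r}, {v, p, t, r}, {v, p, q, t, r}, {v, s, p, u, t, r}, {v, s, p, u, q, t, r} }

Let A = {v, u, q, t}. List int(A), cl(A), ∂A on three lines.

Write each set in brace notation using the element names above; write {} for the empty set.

open subsets of A: {}, {v}; so int(A) = {v}
closure: X∖int(X∖A) = X∖{r} = {v, s, p, u, q, t}
∂A = {v, s, p, u, q, t} minus {v} = {s, p, u, q, t}

int(A) = {v}
cl(A)  = {v, s, p, u, q, t}
∂A     = {s, p, u, q, t}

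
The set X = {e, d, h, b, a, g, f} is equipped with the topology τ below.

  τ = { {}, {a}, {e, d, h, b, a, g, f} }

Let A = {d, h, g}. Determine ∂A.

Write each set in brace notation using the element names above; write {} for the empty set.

{e, d, h, b, g, f}

U open, U⊆A: {}. int(A) = ⋃ = {}
X∖A={e, b, a, f}, int(X∖A)={a}, hence cl(A)={e, d, h, b, g, f}
∂A: remove int from cl → {e, d, h, b, g, f}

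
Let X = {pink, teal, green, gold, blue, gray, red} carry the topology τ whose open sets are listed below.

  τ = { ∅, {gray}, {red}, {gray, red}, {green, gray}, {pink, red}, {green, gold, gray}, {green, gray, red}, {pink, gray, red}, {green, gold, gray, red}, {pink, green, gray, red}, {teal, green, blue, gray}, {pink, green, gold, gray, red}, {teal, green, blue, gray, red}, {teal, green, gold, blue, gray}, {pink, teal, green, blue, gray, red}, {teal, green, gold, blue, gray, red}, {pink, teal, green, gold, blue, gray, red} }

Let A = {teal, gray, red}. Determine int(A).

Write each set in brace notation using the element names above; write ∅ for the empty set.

{gray, red}

opens ⊆ A: ∅, {red}, {gray}, {gray, red}; union → int = {gray, red}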